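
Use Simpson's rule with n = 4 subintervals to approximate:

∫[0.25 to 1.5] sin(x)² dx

f(x) = sin(x)²
a = 0.25, b = 1.5, n = 4
h = (b - a)/n = 0.312500

Simpson's rule: (h/3)[f(x₀) + 4f(x₁) + 2f(x₂) + ... + f(xₙ)]

x_0 = 0.2500, f(x_0) = 0.061209, coefficient = 1
x_1 = 0.5625, f(x_1) = 0.284412, coefficient = 4
x_2 = 0.8750, f(x_2) = 0.589123, coefficient = 2
x_3 = 1.1875, f(x_3) = 0.860139, coefficient = 4
x_4 = 1.5000, f(x_4) = 0.994996, coefficient = 1

I ≈ (0.312500/3) × 6.812655 = 0.709652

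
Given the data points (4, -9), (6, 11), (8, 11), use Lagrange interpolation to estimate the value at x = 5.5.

Lagrange interpolation formula:
P(x) = Σ yᵢ × Lᵢ(x)
where Lᵢ(x) = Π_{j≠i} (x - xⱼ)/(xᵢ - xⱼ)

L_0(5.5) = (5.5 - 6)/(4 - 6) × (5.5 - 8)/(4 - 8) = 0.156250
L_1(5.5) = (5.5 - 4)/(6 - 4) × (5.5 - 8)/(6 - 8) = 0.937500
L_2(5.5) = (5.5 - 4)/(8 - 4) × (5.5 - 6)/(8 - 6) = -0.093750

P(5.5) = (-9)×L_0(5.5) + 11×L_1(5.5) + 11×L_2(5.5)
P(5.5) = 7.875000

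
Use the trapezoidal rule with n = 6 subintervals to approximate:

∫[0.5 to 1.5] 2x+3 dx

f(x) = 2x+3
a = 0.5, b = 1.5, n = 6
h = (b - a)/n = 0.166667

Trapezoidal rule: (h/2)[f(x₀) + 2f(x₁) + 2f(x₂) + ... + f(xₙ)]

x_0 = 0.5000, f(x_0) = 4.000000, coefficient = 1
x_1 = 0.6667, f(x_1) = 4.333333, coefficient = 2
x_2 = 0.8333, f(x_2) = 4.666667, coefficient = 2
x_3 = 1.0000, f(x_3) = 5.000000, coefficient = 2
x_4 = 1.1667, f(x_4) = 5.333333, coefficient = 2
x_5 = 1.3333, f(x_5) = 5.666667, coefficient = 2
x_6 = 1.5000, f(x_6) = 6.000000, coefficient = 1

I ≈ (0.166667/2) × 60.000000 = 5.000000
Exact value: 5.000000
Error: 0.000000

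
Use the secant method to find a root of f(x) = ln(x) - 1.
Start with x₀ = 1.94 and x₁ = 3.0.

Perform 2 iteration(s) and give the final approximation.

f(x) = ln(x) - 1
x₀ = 1.94, x₁ = 3.0

Secant formula: x_{n+1} = x_n - f(x_n)(x_n - x_{n-1})/(f(x_n) - f(x_{n-1}))

Iteration 1:
  f(1.940000) = -0.337312
  f(3.000000) = 0.098612
  x_2 = 3.000000 - 0.098612×(3.000000 - 1.940000)/(0.098612 - (-0.337312))
       = 2.760213
Iteration 2:
  f(3.000000) = 0.098612
  f(2.760213) = 0.015308
  x_3 = 2.760213 - 0.015308×(2.760213 - 3.000000)/(0.015308 - 0.098612)
       = 2.716150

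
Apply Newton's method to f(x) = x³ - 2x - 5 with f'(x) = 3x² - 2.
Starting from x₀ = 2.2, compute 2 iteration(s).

f(x) = x³ - 2x - 5
f'(x) = 3x² - 2
x₀ = 2.2

Newton-Raphson formula: x_{n+1} = x_n - f(x_n)/f'(x_n)

Iteration 1:
  f(2.200000) = 1.248000
  f'(2.200000) = 12.520000
  x_1 = 2.200000 - 1.248000/12.520000 = 2.100319
Iteration 2:
  f(2.100319) = 0.064589
  f'(2.100319) = 11.234026
  x_2 = 2.100319 - 0.064589/11.234026 = 2.094570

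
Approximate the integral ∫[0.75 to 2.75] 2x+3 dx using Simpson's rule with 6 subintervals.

f(x) = 2x+3
a = 0.75, b = 2.75, n = 6
h = (b - a)/n = 0.333333

Simpson's rule: (h/3)[f(x₀) + 4f(x₁) + 2f(x₂) + ... + f(xₙ)]

x_0 = 0.7500, f(x_0) = 4.500000, coefficient = 1
x_1 = 1.0833, f(x_1) = 5.166667, coefficient = 4
x_2 = 1.4167, f(x_2) = 5.833333, coefficient = 2
x_3 = 1.7500, f(x_3) = 6.500000, coefficient = 4
x_4 = 2.0833, f(x_4) = 7.166667, coefficient = 2
x_5 = 2.4167, f(x_5) = 7.833333, coefficient = 4
x_6 = 2.7500, f(x_6) = 8.500000, coefficient = 1

I ≈ (0.333333/3) × 117.000000 = 13.000000
Exact value: 13.000000
Error: 0.000000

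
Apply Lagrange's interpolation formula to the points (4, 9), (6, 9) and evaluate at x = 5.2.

Lagrange interpolation formula:
P(x) = Σ yᵢ × Lᵢ(x)
where Lᵢ(x) = Π_{j≠i} (x - xⱼ)/(xᵢ - xⱼ)

L_0(5.2) = (5.2 - 6)/(4 - 6) = 0.400000
L_1(5.2) = (5.2 - 4)/(6 - 4) = 0.600000

P(5.2) = 9×L_0(5.2) + 9×L_1(5.2)
P(5.2) = 9.000000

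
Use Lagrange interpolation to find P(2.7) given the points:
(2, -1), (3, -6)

Lagrange interpolation formula:
P(x) = Σ yᵢ × Lᵢ(x)
where Lᵢ(x) = Π_{j≠i} (x - xⱼ)/(xᵢ - xⱼ)

L_0(2.7) = (2.7 - 3)/(2 - 3) = 0.300000
L_1(2.7) = (2.7 - 2)/(3 - 2) = 0.700000

P(2.7) = (-1)×L_0(2.7) + (-6)×L_1(2.7)
P(2.7) = -4.500000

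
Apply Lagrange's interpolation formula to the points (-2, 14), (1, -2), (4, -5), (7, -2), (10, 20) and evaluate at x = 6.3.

Lagrange interpolation formula:
P(x) = Σ yᵢ × Lᵢ(x)
where Lᵢ(x) = Π_{j≠i} (x - xⱼ)/(xᵢ - xⱼ)

L_0(6.3) = (6.3 - 1)/(-2 - 1) × (6.3 - 4)/(-2 - 4) × (6.3 - 7)/(-2 - 7) × (6.3 - 10)/(-2 - 10) = 0.016241
L_1(6.3) = (6.3 - (-2))/(1 - (-2)) × (6.3 - 4)/(1 - 4) × (6.3 - 7)/(1 - 7) × (6.3 - 10)/(1 - 10) = -0.101735
L_2(6.3) = (6.3 - (-2))/(4 - (-2)) × (6.3 - 1)/(4 - 1) × (6.3 - 7)/(4 - 7) × (6.3 - 10)/(4 - 10) = 0.351648
L_3(6.3) = (6.3 - (-2))/(7 - (-2)) × (6.3 - 1)/(7 - 1) × (6.3 - 4)/(7 - 4) × (6.3 - 10)/(7 - 10) = 0.770278
L_4(6.3) = (6.3 - (-2))/(10 - (-2)) × (6.3 - 1)/(10 - 1) × (6.3 - 4)/(10 - 4) × (6.3 - 7)/(10 - 7) = -0.036432

P(6.3) = 14×L_0(6.3) + (-2)×L_1(6.3) + (-5)×L_2(6.3) + (-2)×L_3(6.3) + 20×L_4(6.3)
P(6.3) = -3.596598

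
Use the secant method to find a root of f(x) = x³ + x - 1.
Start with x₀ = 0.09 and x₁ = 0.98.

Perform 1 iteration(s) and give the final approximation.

f(x) = x³ + x - 1
x₀ = 0.09, x₁ = 0.98

Secant formula: x_{n+1} = x_n - f(x_n)(x_n - x_{n-1})/(f(x_n) - f(x_{n-1}))

Iteration 1:
  f(0.090000) = -0.909271
  f(0.980000) = 0.921192
  x_2 = 0.980000 - 0.921192×(0.980000 - 0.090000)/(0.921192 - (-0.909271))
       = 0.532102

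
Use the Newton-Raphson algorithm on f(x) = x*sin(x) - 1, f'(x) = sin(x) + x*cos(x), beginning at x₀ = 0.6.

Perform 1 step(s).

f(x) = x*sin(x) - 1
f'(x) = sin(x) + x*cos(x)
x₀ = 0.6

Newton-Raphson formula: x_{n+1} = x_n - f(x_n)/f'(x_n)

Iteration 1:
  f(0.600000) = -0.661215
  f'(0.600000) = 1.059844
  x_1 = 0.600000 - (-0.661215)/1.059844 = 1.223879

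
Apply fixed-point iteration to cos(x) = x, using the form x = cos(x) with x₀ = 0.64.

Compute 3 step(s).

Equation: cos(x) = x
Fixed-point form: x = cos(x)
x₀ = 0.64

x_1 = g(0.640000) = 0.802096
x_2 = g(0.802096) = 0.695202
x_3 = g(0.695202) = 0.767924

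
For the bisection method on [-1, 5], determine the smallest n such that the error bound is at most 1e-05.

We need (b-a)/2^n ≤ 1e-05
(5 - (-1))/2^n ≤ 1e-05
6/2^n ≤ 1e-05
2^n ≥ 600000
n ≥ log₂(600000) = 19.19
n ≥ 20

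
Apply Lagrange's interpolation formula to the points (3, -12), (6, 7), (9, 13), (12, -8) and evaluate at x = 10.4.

Lagrange interpolation formula:
P(x) = Σ yᵢ × Lᵢ(x)
where Lᵢ(x) = Π_{j≠i} (x - xⱼ)/(xᵢ - xⱼ)

L_0(10.4) = (10.4 - 6)/(3 - 6) × (10.4 - 9)/(3 - 9) × (10.4 - 12)/(3 - 12) = 0.060840
L_1(10.4) = (10.4 - 3)/(6 - 3) × (10.4 - 9)/(6 - 9) × (10.4 - 12)/(6 - 12) = -0.306963
L_2(10.4) = (10.4 - 3)/(9 - 3) × (10.4 - 6)/(9 - 6) × (10.4 - 12)/(9 - 12) = 0.964741
L_3(10.4) = (10.4 - 3)/(12 - 3) × (10.4 - 6)/(12 - 6) × (10.4 - 9)/(12 - 9) = 0.281383

P(10.4) = (-12)×L_0(10.4) + 7×L_1(10.4) + 13×L_2(10.4) + (-8)×L_3(10.4)
P(10.4) = 7.411753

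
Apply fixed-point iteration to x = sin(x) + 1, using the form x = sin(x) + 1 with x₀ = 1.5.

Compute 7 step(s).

Equation: x = sin(x) + 1
Fixed-point form: x = sin(x) + 1
x₀ = 1.5

x_1 = g(1.500000) = 1.997495
x_2 = g(1.997495) = 1.910337
x_3 = g(1.910337) = 1.942908
x_4 = g(1.942908) = 1.931562
x_5 = g(1.931562) = 1.935627
x_6 = g(1.935627) = 1.934184
x_7 = g(1.934184) = 1.934698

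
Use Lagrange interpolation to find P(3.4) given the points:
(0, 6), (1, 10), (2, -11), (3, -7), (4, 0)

Lagrange interpolation formula:
P(x) = Σ yᵢ × Lᵢ(x)
where Lᵢ(x) = Π_{j≠i} (x - xⱼ)/(xᵢ - xⱼ)

L_0(3.4) = (3.4 - 1)/(0 - 1) × (3.4 - 2)/(0 - 2) × (3.4 - 3)/(0 - 3) × (3.4 - 4)/(0 - 4) = -0.033600
L_1(3.4) = (3.4 - 0)/(1 - 0) × (3.4 - 2)/(1 - 2) × (3.4 - 3)/(1 - 3) × (3.4 - 4)/(1 - 4) = 0.190400
L_2(3.4) = (3.4 - 0)/(2 - 0) × (3.4 - 1)/(2 - 1) × (3.4 - 3)/(2 - 3) × (3.4 - 4)/(2 - 4) = -0.489600
L_3(3.4) = (3.4 - 0)/(3 - 0) × (3.4 - 1)/(3 - 1) × (3.4 - 2)/(3 - 2) × (3.4 - 4)/(3 - 4) = 1.142400
L_4(3.4) = (3.4 - 0)/(4 - 0) × (3.4 - 1)/(4 - 1) × (3.4 - 2)/(4 - 2) × (3.4 - 3)/(4 - 3) = 0.190400

P(3.4) = 6×L_0(3.4) + 10×L_1(3.4) + (-11)×L_2(3.4) + (-7)×L_3(3.4) + 0×L_4(3.4)
P(3.4) = -0.908800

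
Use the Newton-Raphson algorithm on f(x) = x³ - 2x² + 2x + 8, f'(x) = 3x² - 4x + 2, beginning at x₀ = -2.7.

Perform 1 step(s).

f(x) = x³ - 2x² + 2x + 8
f'(x) = 3x² - 4x + 2
x₀ = -2.7

Newton-Raphson formula: x_{n+1} = x_n - f(x_n)/f'(x_n)

Iteration 1:
  f(-2.700000) = -31.663000
  f'(-2.700000) = 34.670000
  x_1 = -2.700000 - (-31.663000)/34.670000 = -1.786732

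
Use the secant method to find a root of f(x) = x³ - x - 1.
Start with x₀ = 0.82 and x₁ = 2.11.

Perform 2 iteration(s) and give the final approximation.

f(x) = x³ - x - 1
x₀ = 0.82, x₁ = 2.11

Secant formula: x_{n+1} = x_n - f(x_n)(x_n - x_{n-1})/(f(x_n) - f(x_{n-1}))

Iteration 1:
  f(0.820000) = -1.268632
  f(2.110000) = 6.283931
  x_2 = 2.110000 - 6.283931×(2.110000 - 0.820000)/(6.283931 - (-1.268632))
       = 1.036686
Iteration 2:
  f(2.110000) = 6.283931
  f(1.036686) = -0.922541
  x_3 = 1.036686 - (-0.922541)×(1.036686 - 2.110000)/(-0.922541 - 6.283931)
       = 1.174087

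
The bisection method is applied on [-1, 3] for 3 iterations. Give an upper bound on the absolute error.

Bisection error bound: |error| ≤ (b-a)/2^n
|error| ≤ (3 - (-1))/2^3 = 4/2^3
|error| ≤ 0.5000000000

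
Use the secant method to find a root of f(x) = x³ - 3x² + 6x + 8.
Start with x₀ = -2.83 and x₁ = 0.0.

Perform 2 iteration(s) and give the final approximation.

f(x) = x³ - 3x² + 6x + 8
x₀ = -2.83, x₁ = 0.0

Secant formula: x_{n+1} = x_n - f(x_n)(x_n - x_{n-1})/(f(x_n) - f(x_{n-1}))

Iteration 1:
  f(-2.830000) = -55.671887
  f(0.000000) = 8.000000
  x_2 = 0.000000 - 8.000000×(0.000000 - (-2.830000))/(8.000000 - (-55.671887))
       = -0.355573
Iteration 2:
  f(0.000000) = 8.000000
  f(-0.355573) = 5.442310
  x_3 = -0.355573 - 5.442310×(-0.355573 - 0.000000)/(5.442310 - 8.000000)
       = -1.112169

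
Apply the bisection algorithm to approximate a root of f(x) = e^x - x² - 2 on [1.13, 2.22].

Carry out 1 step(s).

f(x) = e^x - x² - 2
Initial interval: [1.13, 2.22]

Iteration 1:
  c_1 = (1.130000 + 2.220000)/2 = 1.675000
  f(c_1) = f(1.675000) = 0.533170
  f(a) × f(c) < 0, new interval: [1.130000, 1.675000]

After 1 iteration(s), the approximation is c_1 = 1.675000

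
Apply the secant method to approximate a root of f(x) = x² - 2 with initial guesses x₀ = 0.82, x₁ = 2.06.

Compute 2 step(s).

f(x) = x² - 2
x₀ = 0.82, x₁ = 2.06

Secant formula: x_{n+1} = x_n - f(x_n)(x_n - x_{n-1})/(f(x_n) - f(x_{n-1}))

Iteration 1:
  f(0.820000) = -1.327600
  f(2.060000) = 2.243600
  x_2 = 2.060000 - 2.243600×(2.060000 - 0.820000)/(2.243600 - (-1.327600))
       = 1.280972
Iteration 2:
  f(2.060000) = 2.243600
  f(1.280972) = -0.359110
  x_3 = 1.280972 - (-0.359110)×(1.280972 - 2.060000)/(-0.359110 - 2.243600)
       = 1.388459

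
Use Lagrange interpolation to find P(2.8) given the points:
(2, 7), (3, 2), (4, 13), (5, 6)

Lagrange interpolation formula:
P(x) = Σ yᵢ × Lᵢ(x)
where Lᵢ(x) = Π_{j≠i} (x - xⱼ)/(xᵢ - xⱼ)

L_0(2.8) = (2.8 - 3)/(2 - 3) × (2.8 - 4)/(2 - 4) × (2.8 - 5)/(2 - 5) = 0.088000
L_1(2.8) = (2.8 - 2)/(3 - 2) × (2.8 - 4)/(3 - 4) × (2.8 - 5)/(3 - 5) = 1.056000
L_2(2.8) = (2.8 - 2)/(4 - 2) × (2.8 - 3)/(4 - 3) × (2.8 - 5)/(4 - 5) = -0.176000
L_3(2.8) = (2.8 - 2)/(5 - 2) × (2.8 - 3)/(5 - 3) × (2.8 - 4)/(5 - 4) = 0.032000

P(2.8) = 7×L_0(2.8) + 2×L_1(2.8) + 13×L_2(2.8) + 6×L_3(2.8)
P(2.8) = 0.632000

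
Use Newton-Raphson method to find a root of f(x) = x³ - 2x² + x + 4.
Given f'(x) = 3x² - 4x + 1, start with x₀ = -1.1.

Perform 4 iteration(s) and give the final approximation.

f(x) = x³ - 2x² + x + 4
f'(x) = 3x² - 4x + 1
x₀ = -1.1

Newton-Raphson formula: x_{n+1} = x_n - f(x_n)/f'(x_n)

Iteration 1:
  f(-1.100000) = -0.851000
  f'(-1.100000) = 9.030000
  x_1 = -1.100000 - (-0.851000)/9.030000 = -1.005759
Iteration 2:
  f(-1.005759) = -0.046235
  f'(-1.005759) = 8.057685
  x_2 = -1.005759 - (-0.046235)/8.057685 = -1.000021
Iteration 3:
  f(-1.000021) = -0.000165
  f'(-1.000021) = 8.000206
  x_3 = -1.000021 - (-0.000165)/8.000206 = -1.000000
Iteration 4:
  f(-1.000000) = 0.000000
  f'(-1.000000) = 8.000000
  x_4 = -1.000000 - 0.000000/8.000000 = -1.000000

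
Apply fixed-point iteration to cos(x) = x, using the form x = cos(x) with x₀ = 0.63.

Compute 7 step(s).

Equation: cos(x) = x
Fixed-point form: x = cos(x)
x₀ = 0.63

x_1 = g(0.630000) = 0.808028
x_2 = g(0.808028) = 0.690926
x_3 = g(0.690926) = 0.770656
x_4 = g(0.770656) = 0.717454
x_5 = g(0.717454) = 0.753482
x_6 = g(0.753482) = 0.729311
x_7 = g(0.729311) = 0.745634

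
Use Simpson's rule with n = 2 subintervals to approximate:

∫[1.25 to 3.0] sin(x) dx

f(x) = sin(x)
a = 1.25, b = 3.0, n = 2
h = (b - a)/n = 0.875000

Simpson's rule: (h/3)[f(x₀) + 4f(x₁) + 2f(x₂) + ... + f(xₙ)]

x_0 = 1.2500, f(x_0) = 0.948985, coefficient = 1
x_1 = 2.1250, f(x_1) = 0.850320, coefficient = 4
x_2 = 3.0000, f(x_2) = 0.141120, coefficient = 1

I ≈ (0.875000/3) × 4.491384 = 1.309987
Exact value: 1.305315
Error: 0.004672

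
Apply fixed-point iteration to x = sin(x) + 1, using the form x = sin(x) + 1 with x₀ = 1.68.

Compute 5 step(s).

Equation: x = sin(x) + 1
Fixed-point form: x = sin(x) + 1
x₀ = 1.68

x_1 = g(1.680000) = 1.994043
x_2 = g(1.994043) = 1.911760
x_3 = g(1.911760) = 1.942433
x_4 = g(1.942433) = 1.931734
x_5 = g(1.931734) = 1.935566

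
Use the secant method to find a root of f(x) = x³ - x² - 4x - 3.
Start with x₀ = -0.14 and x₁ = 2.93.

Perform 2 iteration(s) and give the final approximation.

f(x) = x³ - x² - 4x - 3
x₀ = -0.14, x₁ = 2.93

Secant formula: x_{n+1} = x_n - f(x_n)(x_n - x_{n-1})/(f(x_n) - f(x_{n-1}))

Iteration 1:
  f(-0.140000) = -2.462344
  f(2.930000) = 1.848857
  x_2 = 2.930000 - 1.848857×(2.930000 - (-0.140000))/(1.848857 - (-2.462344))
       = 1.613432
Iteration 2:
  f(2.930000) = 1.848857
  f(1.613432) = -7.856865
  x_3 = 1.613432 - (-7.856865)×(1.613432 - 2.930000)/(-7.856865 - 1.848857)
       = 2.679205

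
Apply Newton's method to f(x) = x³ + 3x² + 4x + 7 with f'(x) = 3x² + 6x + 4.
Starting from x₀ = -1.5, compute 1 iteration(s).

f(x) = x³ + 3x² + 4x + 7
f'(x) = 3x² + 6x + 4
x₀ = -1.5

Newton-Raphson formula: x_{n+1} = x_n - f(x_n)/f'(x_n)

Iteration 1:
  f(-1.500000) = 4.375000
  f'(-1.500000) = 1.750000
  x_1 = -1.500000 - 4.375000/1.750000 = -4.000000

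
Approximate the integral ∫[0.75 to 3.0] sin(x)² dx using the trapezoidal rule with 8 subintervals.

f(x) = sin(x)²
a = 0.75, b = 3.0, n = 8
h = (b - a)/n = 0.281250

Trapezoidal rule: (h/2)[f(x₀) + 2f(x₁) + 2f(x₂) + ... + f(xₙ)]

x_0 = 0.7500, f(x_0) = 0.464631, coefficient = 1
x_1 = 1.0312, f(x_1) = 0.736064, coefficient = 2
x_2 = 1.3125, f(x_2) = 0.934754, coefficient = 2
x_3 = 1.5938, f(x_3) = 0.999473, coefficient = 2
x_4 = 1.8750, f(x_4) = 0.910280, coefficient = 2
x_5 = 2.1562, f(x_5) = 0.694658, coefficient = 2
x_6 = 2.4375, f(x_6) = 0.419052, coefficient = 2
x_7 = 2.7188, f(x_7) = 0.168391, coefficient = 2
x_8 = 3.0000, f(x_8) = 0.019915, coefficient = 1

I ≈ (0.281250/2) × 10.209890 = 1.435766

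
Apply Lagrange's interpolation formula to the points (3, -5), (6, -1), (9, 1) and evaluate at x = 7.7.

Lagrange interpolation formula:
P(x) = Σ yᵢ × Lᵢ(x)
where Lᵢ(x) = Π_{j≠i} (x - xⱼ)/(xᵢ - xⱼ)

L_0(7.7) = (7.7 - 6)/(3 - 6) × (7.7 - 9)/(3 - 9) = -0.122778
L_1(7.7) = (7.7 - 3)/(6 - 3) × (7.7 - 9)/(6 - 9) = 0.678889
L_2(7.7) = (7.7 - 3)/(9 - 3) × (7.7 - 6)/(9 - 6) = 0.443889

P(7.7) = (-5)×L_0(7.7) + (-1)×L_1(7.7) + 1×L_2(7.7)
P(7.7) = 0.378889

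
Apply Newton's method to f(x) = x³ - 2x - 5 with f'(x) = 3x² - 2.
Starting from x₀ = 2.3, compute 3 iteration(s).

f(x) = x³ - 2x - 5
f'(x) = 3x² - 2
x₀ = 2.3

Newton-Raphson formula: x_{n+1} = x_n - f(x_n)/f'(x_n)

Iteration 1:
  f(2.300000) = 2.567000
  f'(2.300000) = 13.870000
  x_1 = 2.300000 - 2.567000/13.870000 = 2.114924
Iteration 2:
  f(2.114924) = 0.230006
  f'(2.114924) = 11.418714
  x_2 = 2.114924 - 0.230006/11.418714 = 2.094781
Iteration 3:
  f(2.094781) = 0.002566
  f'(2.094781) = 11.164327
  x_3 = 2.094781 - 0.002566/11.164327 = 2.094552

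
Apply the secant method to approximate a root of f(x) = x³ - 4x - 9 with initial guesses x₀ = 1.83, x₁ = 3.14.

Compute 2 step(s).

f(x) = x³ - 4x - 9
x₀ = 1.83, x₁ = 3.14

Secant formula: x_{n+1} = x_n - f(x_n)(x_n - x_{n-1})/(f(x_n) - f(x_{n-1}))

Iteration 1:
  f(1.830000) = -10.191513
  f(3.140000) = 9.399144
  x_2 = 3.140000 - 9.399144×(3.140000 - 1.830000)/(9.399144 - (-10.191513))
       = 2.511492
Iteration 2:
  f(3.140000) = 9.399144
  f(2.511492) = -3.204496
  x_3 = 2.511492 - (-3.204496)×(2.511492 - 3.140000)/(-3.204496 - 9.399144)
       = 2.671291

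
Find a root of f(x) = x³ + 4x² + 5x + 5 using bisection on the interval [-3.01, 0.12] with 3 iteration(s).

f(x) = x³ + 4x² + 5x + 5
Initial interval: [-3.01, 0.12]

Iteration 1:
  c_1 = (-3.010000 + 0.120000)/2 = -1.445000
  f(c_1) = f(-1.445000) = 3.109904
  f(a) × f(c) < 0, new interval: [-3.010000, -1.445000]
Iteration 2:
  c_2 = (-3.010000 + (-1.445000))/2 = -2.227500
  f(c_2) = f(-2.227500) = 2.657213
  f(a) × f(c) < 0, new interval: [-3.010000, -2.227500]
Iteration 3:
  c_3 = (-3.010000 + (-2.227500))/2 = -2.618750
  f(c_3) = f(-2.618750) = 1.378657
  f(a) × f(c) < 0, new interval: [-3.010000, -2.618750]

After 3 iteration(s), the approximation is c_3 = -2.618750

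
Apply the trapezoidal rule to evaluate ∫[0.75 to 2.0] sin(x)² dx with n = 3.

f(x) = sin(x)²
a = 0.75, b = 2.0, n = 3
h = (b - a)/n = 0.416667

Trapezoidal rule: (h/2)[f(x₀) + 2f(x₁) + 2f(x₂) + ... + f(xₙ)]

x_0 = 0.7500, f(x_0) = 0.464631, coefficient = 1
x_1 = 1.1667, f(x_1) = 0.845379, coefficient = 2
x_2 = 1.5833, f(x_2) = 0.999843, coefficient = 2
x_3 = 2.0000, f(x_3) = 0.826822, coefficient = 1

I ≈ (0.416667/2) × 4.981897 = 1.037895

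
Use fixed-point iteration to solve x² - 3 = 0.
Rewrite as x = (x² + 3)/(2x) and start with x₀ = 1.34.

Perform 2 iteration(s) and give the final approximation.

Equation: x² - 3 = 0
Fixed-point form: x = (x² + 3)/(2x)
x₀ = 1.34

x_1 = g(1.340000) = 1.789403
x_2 = g(1.789403) = 1.732970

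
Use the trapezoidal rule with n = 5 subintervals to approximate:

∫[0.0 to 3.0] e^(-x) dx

f(x) = e^(-x)
a = 0.0, b = 3.0, n = 5
h = (b - a)/n = 0.600000

Trapezoidal rule: (h/2)[f(x₀) + 2f(x₁) + 2f(x₂) + ... + f(xₙ)]

x_0 = 0.0000, f(x_0) = 1.000000, coefficient = 1
x_1 = 0.6000, f(x_1) = 0.548812, coefficient = 2
x_2 = 1.2000, f(x_2) = 0.301194, coefficient = 2
x_3 = 1.8000, f(x_3) = 0.165299, coefficient = 2
x_4 = 2.4000, f(x_4) = 0.090718, coefficient = 2
x_5 = 3.0000, f(x_5) = 0.049787, coefficient = 1

I ≈ (0.600000/2) × 3.261832 = 0.978550
Exact value: 0.950213
Error: 0.028337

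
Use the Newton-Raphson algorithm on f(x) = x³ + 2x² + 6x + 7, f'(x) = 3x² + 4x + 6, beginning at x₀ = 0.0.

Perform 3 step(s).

f(x) = x³ + 2x² + 6x + 7
f'(x) = 3x² + 4x + 6
x₀ = 0.0

Newton-Raphson formula: x_{n+1} = x_n - f(x_n)/f'(x_n)

Iteration 1:
  f(0.000000) = 7.000000
  f'(0.000000) = 6.000000
  x_1 = 0.000000 - 7.000000/6.000000 = -1.166667
Iteration 2:
  f(-1.166667) = 1.134259
  f'(-1.166667) = 5.416667
  x_2 = -1.166667 - 1.134259/5.416667 = -1.376068
Iteration 3:
  f(-1.376068) = -0.074956
  f'(-1.376068) = 6.176419
  x_3 = -1.376068 - (-0.074956)/6.176419 = -1.363933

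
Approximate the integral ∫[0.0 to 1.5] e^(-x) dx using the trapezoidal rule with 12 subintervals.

f(x) = e^(-x)
a = 0.0, b = 1.5, n = 12
h = (b - a)/n = 0.125000

Trapezoidal rule: (h/2)[f(x₀) + 2f(x₁) + 2f(x₂) + ... + f(xₙ)]

x_0 = 0.0000, f(x_0) = 1.000000, coefficient = 1
x_1 = 0.1250, f(x_1) = 0.882497, coefficient = 2
x_2 = 0.2500, f(x_2) = 0.778801, coefficient = 2
x_3 = 0.3750, f(x_3) = 0.687289, coefficient = 2
x_4 = 0.5000, f(x_4) = 0.606531, coefficient = 2
x_5 = 0.6250, f(x_5) = 0.535261, coefficient = 2
x_6 = 0.7500, f(x_6) = 0.472367, coefficient = 2
x_7 = 0.8750, f(x_7) = 0.416862, coefficient = 2
x_8 = 1.0000, f(x_8) = 0.367879, coefficient = 2
x_9 = 1.1250, f(x_9) = 0.324652, coefficient = 2
x_10 = 1.2500, f(x_10) = 0.286505, coefficient = 2
x_11 = 1.3750, f(x_11) = 0.252840, coefficient = 2
x_12 = 1.5000, f(x_12) = 0.223130, coefficient = 1

I ≈ (0.125000/2) × 12.446098 = 0.777881
Exact value: 0.776870
Error: 0.001011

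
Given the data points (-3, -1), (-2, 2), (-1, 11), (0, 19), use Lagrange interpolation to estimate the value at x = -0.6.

Lagrange interpolation formula:
P(x) = Σ yᵢ × Lᵢ(x)
where Lᵢ(x) = Π_{j≠i} (x - xⱼ)/(xᵢ - xⱼ)

L_0(-0.6) = (-0.6 - (-2))/(-3 - (-2)) × (-0.6 - (-1))/(-3 - (-1)) × (-0.6 - 0)/(-3 - 0) = 0.056000
L_1(-0.6) = (-0.6 - (-3))/(-2 - (-3)) × (-0.6 - (-1))/(-2 - (-1)) × (-0.6 - 0)/(-2 - 0) = -0.288000
L_2(-0.6) = (-0.6 - (-3))/(-1 - (-3)) × (-0.6 - (-2))/(-1 - (-2)) × (-0.6 - 0)/(-1 - 0) = 1.008000
L_3(-0.6) = (-0.6 - (-3))/(0 - (-3)) × (-0.6 - (-2))/(0 - (-2)) × (-0.6 - (-1))/(0 - (-1)) = 0.224000

P(-0.6) = (-1)×L_0(-0.6) + 2×L_1(-0.6) + 11×L_2(-0.6) + 19×L_3(-0.6)
P(-0.6) = 14.712000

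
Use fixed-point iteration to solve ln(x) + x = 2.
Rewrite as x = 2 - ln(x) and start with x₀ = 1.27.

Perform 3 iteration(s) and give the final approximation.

Equation: ln(x) + x = 2
Fixed-point form: x = 2 - ln(x)
x₀ = 1.27

x_1 = g(1.270000) = 1.760983
x_2 = g(1.760983) = 1.434128
x_3 = g(1.434128) = 1.639443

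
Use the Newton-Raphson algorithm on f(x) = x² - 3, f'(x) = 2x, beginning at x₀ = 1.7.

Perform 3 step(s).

f(x) = x² - 3
f'(x) = 2x
x₀ = 1.7

Newton-Raphson formula: x_{n+1} = x_n - f(x_n)/f'(x_n)

Iteration 1:
  f(1.700000) = -0.110000
  f'(1.700000) = 3.400000
  x_1 = 1.700000 - (-0.110000)/3.400000 = 1.732353
Iteration 2:
  f(1.732353) = 0.001047
  f'(1.732353) = 3.464706
  x_2 = 1.732353 - 0.001047/3.464706 = 1.732051
Iteration 3:
  f(1.732051) = 0.000000
  f'(1.732051) = 3.464102
  x_3 = 1.732051 - 0.000000/3.464102 = 1.732051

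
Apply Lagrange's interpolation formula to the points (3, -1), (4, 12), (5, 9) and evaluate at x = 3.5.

Lagrange interpolation formula:
P(x) = Σ yᵢ × Lᵢ(x)
where Lᵢ(x) = Π_{j≠i} (x - xⱼ)/(xᵢ - xⱼ)

L_0(3.5) = (3.5 - 4)/(3 - 4) × (3.5 - 5)/(3 - 5) = 0.375000
L_1(3.5) = (3.5 - 3)/(4 - 3) × (3.5 - 5)/(4 - 5) = 0.750000
L_2(3.5) = (3.5 - 3)/(5 - 3) × (3.5 - 4)/(5 - 4) = -0.125000

P(3.5) = (-1)×L_0(3.5) + 12×L_1(3.5) + 9×L_2(3.5)
P(3.5) = 7.500000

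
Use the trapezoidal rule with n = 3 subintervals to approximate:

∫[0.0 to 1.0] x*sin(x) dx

f(x) = x*sin(x)
a = 0.0, b = 1.0, n = 3
h = (b - a)/n = 0.333333

Trapezoidal rule: (h/2)[f(x₀) + 2f(x₁) + 2f(x₂) + ... + f(xₙ)]

x_0 = 0.0000, f(x_0) = 0.000000, coefficient = 1
x_1 = 0.3333, f(x_1) = 0.109065, coefficient = 2
x_2 = 0.6667, f(x_2) = 0.412247, coefficient = 2
x_3 = 1.0000, f(x_3) = 0.841471, coefficient = 1

I ≈ (0.333333/2) × 1.884094 = 0.314016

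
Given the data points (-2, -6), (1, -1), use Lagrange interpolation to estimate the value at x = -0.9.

Lagrange interpolation formula:
P(x) = Σ yᵢ × Lᵢ(x)
where Lᵢ(x) = Π_{j≠i} (x - xⱼ)/(xᵢ - xⱼ)

L_0(-0.9) = (-0.9 - 1)/(-2 - 1) = 0.633333
L_1(-0.9) = (-0.9 - (-2))/(1 - (-2)) = 0.366667

P(-0.9) = (-6)×L_0(-0.9) + (-1)×L_1(-0.9)
P(-0.9) = -4.166667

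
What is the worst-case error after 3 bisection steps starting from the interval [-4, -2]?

Bisection error bound: |error| ≤ (b-a)/2^n
|error| ≤ (-2 - (-4))/2^3 = 2/2^3
|error| ≤ 0.2500000000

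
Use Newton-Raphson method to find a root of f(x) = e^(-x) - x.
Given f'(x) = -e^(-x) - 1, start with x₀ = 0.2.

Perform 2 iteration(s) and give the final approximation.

f(x) = e^(-x) - x
f'(x) = -e^(-x) - 1
x₀ = 0.2

Newton-Raphson formula: x_{n+1} = x_n - f(x_n)/f'(x_n)

Iteration 1:
  f(0.200000) = 0.618731
  f'(0.200000) = -1.818731
  x_1 = 0.200000 - 0.618731/(-1.818731) = 0.540199
Iteration 2:
  f(0.540199) = 0.042433
  f'(0.540199) = -1.582632
  x_2 = 0.540199 - 0.042433/(-1.582632) = 0.567011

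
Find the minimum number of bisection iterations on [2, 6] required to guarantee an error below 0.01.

We need (b-a)/2^n ≤ 0.01
(6 - 2)/2^n ≤ 0.01
4/2^n ≤ 0.01
2^n ≥ 400
n ≥ log₂(400) = 8.64
n ≥ 9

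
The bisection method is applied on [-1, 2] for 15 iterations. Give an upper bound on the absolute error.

Bisection error bound: |error| ≤ (b-a)/2^n
|error| ≤ (2 - (-1))/2^15 = 3/2^15
|error| ≤ 0.0000915527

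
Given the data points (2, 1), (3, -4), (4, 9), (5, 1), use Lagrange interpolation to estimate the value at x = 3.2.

Lagrange interpolation formula:
P(x) = Σ yᵢ × Lᵢ(x)
where Lᵢ(x) = Π_{j≠i} (x - xⱼ)/(xᵢ - xⱼ)

L_0(3.2) = (3.2 - 3)/(2 - 3) × (3.2 - 4)/(2 - 4) × (3.2 - 5)/(2 - 5) = -0.048000
L_1(3.2) = (3.2 - 2)/(3 - 2) × (3.2 - 4)/(3 - 4) × (3.2 - 5)/(3 - 5) = 0.864000
L_2(3.2) = (3.2 - 2)/(4 - 2) × (3.2 - 3)/(4 - 3) × (3.2 - 5)/(4 - 5) = 0.216000
L_3(3.2) = (3.2 - 2)/(5 - 2) × (3.2 - 3)/(5 - 3) × (3.2 - 4)/(5 - 4) = -0.032000

P(3.2) = 1×L_0(3.2) + (-4)×L_1(3.2) + 9×L_2(3.2) + 1×L_3(3.2)
P(3.2) = -1.592000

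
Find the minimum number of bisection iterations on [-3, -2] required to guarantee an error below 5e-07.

We need (b-a)/2^n ≤ 5e-07
(-2 - (-3))/2^n ≤ 5e-07
1/2^n ≤ 5e-07
2^n ≥ 2000000
n ≥ log₂(2000000) = 20.93
n ≥ 21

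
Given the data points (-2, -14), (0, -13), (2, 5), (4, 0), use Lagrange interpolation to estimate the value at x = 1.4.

Lagrange interpolation formula:
P(x) = Σ yᵢ × Lᵢ(x)
where Lᵢ(x) = Π_{j≠i} (x - xⱼ)/(xᵢ - xⱼ)

L_0(1.4) = (1.4 - 0)/(-2 - 0) × (1.4 - 2)/(-2 - 2) × (1.4 - 4)/(-2 - 4) = -0.045500
L_1(1.4) = (1.4 - (-2))/(0 - (-2)) × (1.4 - 2)/(0 - 2) × (1.4 - 4)/(0 - 4) = 0.331500
L_2(1.4) = (1.4 - (-2))/(2 - (-2)) × (1.4 - 0)/(2 - 0) × (1.4 - 4)/(2 - 4) = 0.773500
L_3(1.4) = (1.4 - (-2))/(4 - (-2)) × (1.4 - 0)/(4 - 0) × (1.4 - 2)/(4 - 2) = -0.059500

P(1.4) = (-14)×L_0(1.4) + (-13)×L_1(1.4) + 5×L_2(1.4) + 0×L_3(1.4)
P(1.4) = 0.195000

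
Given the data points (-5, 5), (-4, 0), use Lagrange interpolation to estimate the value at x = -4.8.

Lagrange interpolation formula:
P(x) = Σ yᵢ × Lᵢ(x)
where Lᵢ(x) = Π_{j≠i} (x - xⱼ)/(xᵢ - xⱼ)

L_0(-4.8) = (-4.8 - (-4))/(-5 - (-4)) = 0.800000
L_1(-4.8) = (-4.8 - (-5))/(-4 - (-5)) = 0.200000

P(-4.8) = 5×L_0(-4.8) + 0×L_1(-4.8)
P(-4.8) = 4.000000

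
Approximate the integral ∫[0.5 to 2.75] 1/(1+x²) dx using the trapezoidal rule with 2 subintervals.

f(x) = 1/(1+x²)
a = 0.5, b = 2.75, n = 2
h = (b - a)/n = 1.125000

Trapezoidal rule: (h/2)[f(x₀) + 2f(x₁) + 2f(x₂) + ... + f(xₙ)]

x_0 = 0.5000, f(x_0) = 0.800000, coefficient = 1
x_1 = 1.6250, f(x_1) = 0.274678, coefficient = 2
x_2 = 2.7500, f(x_2) = 0.116788, coefficient = 1

I ≈ (1.125000/2) × 1.466145 = 0.824706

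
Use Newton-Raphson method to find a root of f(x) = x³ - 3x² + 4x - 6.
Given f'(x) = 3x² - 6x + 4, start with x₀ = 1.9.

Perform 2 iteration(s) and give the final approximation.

f(x) = x³ - 3x² + 4x - 6
f'(x) = 3x² - 6x + 4
x₀ = 1.9

Newton-Raphson formula: x_{n+1} = x_n - f(x_n)/f'(x_n)

Iteration 1:
  f(1.900000) = -2.371000
  f'(1.900000) = 3.430000
  x_1 = 1.900000 - (-2.371000)/3.430000 = 2.591254
Iteration 2:
  f(2.591254) = 1.620448
  f'(2.591254) = 8.596264
  x_2 = 2.591254 - 1.620448/8.596264 = 2.402748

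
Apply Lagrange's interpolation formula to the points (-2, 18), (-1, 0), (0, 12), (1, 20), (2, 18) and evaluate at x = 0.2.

Lagrange interpolation formula:
P(x) = Σ yᵢ × Lᵢ(x)
where Lᵢ(x) = Π_{j≠i} (x - xⱼ)/(xᵢ - xⱼ)

L_0(0.2) = (0.2 - (-1))/(-2 - (-1)) × (0.2 - 0)/(-2 - 0) × (0.2 - 1)/(-2 - 1) × (0.2 - 2)/(-2 - 2) = 0.014400
L_1(0.2) = (0.2 - (-2))/(-1 - (-2)) × (0.2 - 0)/(-1 - 0) × (0.2 - 1)/(-1 - 1) × (0.2 - 2)/(-1 - 2) = -0.105600
L_2(0.2) = (0.2 - (-2))/(0 - (-2)) × (0.2 - (-1))/(0 - (-1)) × (0.2 - 1)/(0 - 1) × (0.2 - 2)/(0 - 2) = 0.950400
L_3(0.2) = (0.2 - (-2))/(1 - (-2)) × (0.2 - (-1))/(1 - (-1)) × (0.2 - 0)/(1 - 0) × (0.2 - 2)/(1 - 2) = 0.158400
L_4(0.2) = (0.2 - (-2))/(2 - (-2)) × (0.2 - (-1))/(2 - (-1)) × (0.2 - 0)/(2 - 0) × (0.2 - 1)/(2 - 1) = -0.017600

P(0.2) = 18×L_0(0.2) + 0×L_1(0.2) + 12×L_2(0.2) + 20×L_3(0.2) + 18×L_4(0.2)
P(0.2) = 14.515200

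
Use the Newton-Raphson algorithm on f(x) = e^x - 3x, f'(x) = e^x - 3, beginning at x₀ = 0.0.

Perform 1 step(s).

f(x) = e^x - 3x
f'(x) = e^x - 3
x₀ = 0.0

Newton-Raphson formula: x_{n+1} = x_n - f(x_n)/f'(x_n)

Iteration 1:
  f(0.000000) = 1.000000
  f'(0.000000) = -2.000000
  x_1 = 0.000000 - 1.000000/(-2.000000) = 0.500000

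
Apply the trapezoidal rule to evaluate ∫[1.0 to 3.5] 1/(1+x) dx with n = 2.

f(x) = 1/(1+x)
a = 1.0, b = 3.5, n = 2
h = (b - a)/n = 1.250000

Trapezoidal rule: (h/2)[f(x₀) + 2f(x₁) + 2f(x₂) + ... + f(xₙ)]

x_0 = 1.0000, f(x_0) = 0.500000, coefficient = 1
x_1 = 2.2500, f(x_1) = 0.307692, coefficient = 2
x_2 = 3.5000, f(x_2) = 0.222222, coefficient = 1

I ≈ (1.250000/2) × 1.337607 = 0.836004
Exact value: 0.810930
Error: 0.025074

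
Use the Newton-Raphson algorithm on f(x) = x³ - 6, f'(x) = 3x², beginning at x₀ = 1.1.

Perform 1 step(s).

f(x) = x³ - 6
f'(x) = 3x²
x₀ = 1.1

Newton-Raphson formula: x_{n+1} = x_n - f(x_n)/f'(x_n)

Iteration 1:
  f(1.100000) = -4.669000
  f'(1.100000) = 3.630000
  x_1 = 1.100000 - (-4.669000)/3.630000 = 2.386226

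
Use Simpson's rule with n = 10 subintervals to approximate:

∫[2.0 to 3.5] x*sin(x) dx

f(x) = x*sin(x)
a = 2.0, b = 3.5, n = 10
h = (b - a)/n = 0.150000

Simpson's rule: (h/3)[f(x₀) + 4f(x₁) + 2f(x₂) + ... + f(xₙ)]

x_0 = 2.0000, f(x_0) = 1.818595, coefficient = 1
x_1 = 2.1500, f(x_1) = 1.799332, coefficient = 4
x_2 = 2.3000, f(x_2) = 1.715122, coefficient = 2
x_3 = 2.4500, f(x_3) = 1.562524, coefficient = 4
x_4 = 2.6000, f(x_4) = 1.340304, coefficient = 2
x_5 = 2.7500, f(x_5) = 1.049568, coefficient = 4
x_6 = 2.9000, f(x_6) = 0.693823, coefficient = 2
x_7 = 3.0500, f(x_7) = 0.278967, coefficient = 4
x_8 = 3.2000, f(x_8) = -0.186797, coefficient = 2
x_9 = 3.3500, f(x_9) = -0.693122, coefficient = 4
x_10 = 3.5000, f(x_10) = -1.227741, coefficient = 1

I ≈ (0.150000/3) × 23.704833 = 1.185242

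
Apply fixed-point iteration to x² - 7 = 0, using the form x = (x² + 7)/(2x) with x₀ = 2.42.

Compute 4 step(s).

Equation: x² - 7 = 0
Fixed-point form: x = (x² + 7)/(2x)
x₀ = 2.42

x_1 = g(2.420000) = 2.656281
x_2 = g(2.656281) = 2.645772
x_3 = g(2.645772) = 2.645751
x_4 = g(2.645751) = 2.645751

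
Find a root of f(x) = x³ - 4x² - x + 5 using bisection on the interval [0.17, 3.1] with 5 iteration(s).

f(x) = x³ - 4x² - x + 5
Initial interval: [0.17, 3.1]

Iteration 1:
  c_1 = (0.170000 + 3.100000)/2 = 1.635000
  f(c_1) = f(1.635000) = -2.957177
  f(a) × f(c) < 0, new interval: [0.170000, 1.635000]
Iteration 2:
  c_2 = (0.170000 + 1.635000)/2 = 0.902500
  f(c_2) = f(0.902500) = 1.574567
  f(a) × f(c) ≥ 0, new interval: [0.902500, 1.635000]
Iteration 3:
  c_3 = (0.902500 + 1.635000)/2 = 1.268750
  f(c_3) = f(1.268750) = -0.665316
  f(a) × f(c) < 0, new interval: [0.902500, 1.268750]
Iteration 4:
  c_4 = (0.902500 + 1.268750)/2 = 1.085625
  f(c_4) = f(1.085625) = 0.479546
  f(a) × f(c) ≥ 0, new interval: [1.085625, 1.268750]
Iteration 5:
  c_5 = (1.085625 + 1.268750)/2 = 1.177188
  f(c_5) = f(1.177188) = -0.088958
  f(a) × f(c) < 0, new interval: [1.085625, 1.177188]

After 5 iteration(s), the approximation is c_5 = 1.177188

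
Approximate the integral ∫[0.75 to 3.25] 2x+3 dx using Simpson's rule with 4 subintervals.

f(x) = 2x+3
a = 0.75, b = 3.25, n = 4
h = (b - a)/n = 0.625000

Simpson's rule: (h/3)[f(x₀) + 4f(x₁) + 2f(x₂) + ... + f(xₙ)]

x_0 = 0.7500, f(x_0) = 4.500000, coefficient = 1
x_1 = 1.3750, f(x_1) = 5.750000, coefficient = 4
x_2 = 2.0000, f(x_2) = 7.000000, coefficient = 2
x_3 = 2.6250, f(x_3) = 8.250000, coefficient = 4
x_4 = 3.2500, f(x_4) = 9.500000, coefficient = 1

I ≈ (0.625000/3) × 84.000000 = 17.500000
Exact value: 17.500000
Error: 0.000000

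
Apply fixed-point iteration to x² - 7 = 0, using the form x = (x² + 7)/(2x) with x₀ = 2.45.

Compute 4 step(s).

Equation: x² - 7 = 0
Fixed-point form: x = (x² + 7)/(2x)
x₀ = 2.45

x_1 = g(2.450000) = 2.653571
x_2 = g(2.653571) = 2.645763
x_3 = g(2.645763) = 2.645751
x_4 = g(2.645751) = 2.645751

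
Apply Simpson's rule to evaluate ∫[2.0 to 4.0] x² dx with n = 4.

f(x) = x²
a = 2.0, b = 4.0, n = 4
h = (b - a)/n = 0.500000

Simpson's rule: (h/3)[f(x₀) + 4f(x₁) + 2f(x₂) + ... + f(xₙ)]

x_0 = 2.0000, f(x_0) = 4.000000, coefficient = 1
x_1 = 2.5000, f(x_1) = 6.250000, coefficient = 4
x_2 = 3.0000, f(x_2) = 9.000000, coefficient = 2
x_3 = 3.5000, f(x_3) = 12.250000, coefficient = 4
x_4 = 4.0000, f(x_4) = 16.000000, coefficient = 1

I ≈ (0.500000/3) × 112.000000 = 18.666667
Exact value: 18.666667
Error: 0.000000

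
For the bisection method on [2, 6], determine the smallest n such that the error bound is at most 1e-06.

We need (b-a)/2^n ≤ 1e-06
(6 - 2)/2^n ≤ 1e-06
4/2^n ≤ 1e-06
2^n ≥ 4000000
n ≥ log₂(4000000) = 21.93
n ≥ 22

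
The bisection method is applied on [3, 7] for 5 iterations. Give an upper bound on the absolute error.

Bisection error bound: |error| ≤ (b-a)/2^n
|error| ≤ (7 - 3)/2^5 = 4/2^5
|error| ≤ 0.1250000000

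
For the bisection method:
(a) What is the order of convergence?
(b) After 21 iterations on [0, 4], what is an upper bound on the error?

(a) Bisection has linear (order 1) convergence; the error is halved each step.

(b) Error bound = (b-a)/2^n = (4 - 0)/2^{21}
    = 4/2^{21}

(a) 1 (linear); (b) error ≤ 1.91e-06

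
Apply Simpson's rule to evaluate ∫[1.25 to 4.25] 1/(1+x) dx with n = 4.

f(x) = 1/(1+x)
a = 1.25, b = 4.25, n = 4
h = (b - a)/n = 0.750000

Simpson's rule: (h/3)[f(x₀) + 4f(x₁) + 2f(x₂) + ... + f(xₙ)]

x_0 = 1.2500, f(x_0) = 0.444444, coefficient = 1
x_1 = 2.0000, f(x_1) = 0.333333, coefficient = 4
x_2 = 2.7500, f(x_2) = 0.266667, coefficient = 2
x_3 = 3.5000, f(x_3) = 0.222222, coefficient = 4
x_4 = 4.2500, f(x_4) = 0.190476, coefficient = 1

I ≈ (0.750000/3) × 3.390476 = 0.847619
Exact value: 0.847298
Error: 0.000321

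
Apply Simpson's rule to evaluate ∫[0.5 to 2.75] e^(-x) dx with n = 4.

f(x) = e^(-x)
a = 0.5, b = 2.75, n = 4
h = (b - a)/n = 0.562500

Simpson's rule: (h/3)[f(x₀) + 4f(x₁) + 2f(x₂) + ... + f(xₙ)]

x_0 = 0.5000, f(x_0) = 0.606531, coefficient = 1
x_1 = 1.0625, f(x_1) = 0.345591, coefficient = 4
x_2 = 1.6250, f(x_2) = 0.196912, coefficient = 2
x_3 = 2.1875, f(x_3) = 0.112197, coefficient = 4
x_4 = 2.7500, f(x_4) = 0.063928, coefficient = 1

I ≈ (0.562500/3) × 2.895432 = 0.542894
Exact value: 0.542603
Error: 0.000291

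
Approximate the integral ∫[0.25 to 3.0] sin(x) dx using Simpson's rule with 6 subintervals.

f(x) = sin(x)
a = 0.25, b = 3.0, n = 6
h = (b - a)/n = 0.458333

Simpson's rule: (h/3)[f(x₀) + 4f(x₁) + 2f(x₂) + ... + f(xₙ)]

x_0 = 0.2500, f(x_0) = 0.247404, coefficient = 1
x_1 = 0.7083, f(x_1) = 0.650569, coefficient = 4
x_2 = 1.1667, f(x_2) = 0.919445, coefficient = 2
x_3 = 1.6250, f(x_3) = 0.998531, coefficient = 4
x_4 = 2.0833, f(x_4) = 0.871503, coefficient = 2
x_5 = 2.5417, f(x_5) = 0.564581, coefficient = 4
x_6 = 3.0000, f(x_6) = 0.141120, coefficient = 1

I ≈ (0.458333/3) × 12.825147 = 1.959397
Exact value: 1.958905
Error: 0.000493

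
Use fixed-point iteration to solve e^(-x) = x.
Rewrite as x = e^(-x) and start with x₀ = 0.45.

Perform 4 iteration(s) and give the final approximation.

Equation: e^(-x) = x
Fixed-point form: x = e^(-x)
x₀ = 0.45

x_1 = g(0.450000) = 0.637628
x_2 = g(0.637628) = 0.528545
x_3 = g(0.528545) = 0.589462
x_4 = g(0.589462) = 0.554625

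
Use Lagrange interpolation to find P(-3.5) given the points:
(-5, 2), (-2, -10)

Lagrange interpolation formula:
P(x) = Σ yᵢ × Lᵢ(x)
where Lᵢ(x) = Π_{j≠i} (x - xⱼ)/(xᵢ - xⱼ)

L_0(-3.5) = (-3.5 - (-2))/(-5 - (-2)) = 0.500000
L_1(-3.5) = (-3.5 - (-5))/(-2 - (-5)) = 0.500000

P(-3.5) = 2×L_0(-3.5) + (-10)×L_1(-3.5)
P(-3.5) = -4.000000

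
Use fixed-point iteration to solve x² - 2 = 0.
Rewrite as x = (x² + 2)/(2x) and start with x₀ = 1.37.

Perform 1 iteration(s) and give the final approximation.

Equation: x² - 2 = 0
Fixed-point form: x = (x² + 2)/(2x)
x₀ = 1.37

x_1 = g(1.370000) = 1.414927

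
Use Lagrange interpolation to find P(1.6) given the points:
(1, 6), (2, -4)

Lagrange interpolation formula:
P(x) = Σ yᵢ × Lᵢ(x)
where Lᵢ(x) = Π_{j≠i} (x - xⱼ)/(xᵢ - xⱼ)

L_0(1.6) = (1.6 - 2)/(1 - 2) = 0.400000
L_1(1.6) = (1.6 - 1)/(2 - 1) = 0.600000

P(1.6) = 6×L_0(1.6) + (-4)×L_1(1.6)
P(1.6) = 0.000000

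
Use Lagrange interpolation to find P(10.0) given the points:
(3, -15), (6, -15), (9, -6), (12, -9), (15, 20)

Lagrange interpolation formula:
P(x) = Σ yᵢ × Lᵢ(x)
where Lᵢ(x) = Π_{j≠i} (x - xⱼ)/(xᵢ - xⱼ)

L_0(10.0) = (10.0 - 6)/(3 - 6) × (10.0 - 9)/(3 - 9) × (10.0 - 12)/(3 - 12) × (10.0 - 15)/(3 - 15) = 0.020576
L_1(10.0) = (10.0 - 3)/(6 - 3) × (10.0 - 9)/(6 - 9) × (10.0 - 12)/(6 - 12) × (10.0 - 15)/(6 - 15) = -0.144033
L_2(10.0) = (10.0 - 3)/(9 - 3) × (10.0 - 6)/(9 - 6) × (10.0 - 12)/(9 - 12) × (10.0 - 15)/(9 - 15) = 0.864198
L_3(10.0) = (10.0 - 3)/(12 - 3) × (10.0 - 6)/(12 - 6) × (10.0 - 9)/(12 - 9) × (10.0 - 15)/(12 - 15) = 0.288066
L_4(10.0) = (10.0 - 3)/(15 - 3) × (10.0 - 6)/(15 - 6) × (10.0 - 9)/(15 - 9) × (10.0 - 12)/(15 - 12) = -0.028807

P(10.0) = (-15)×L_0(10.0) + (-15)×L_1(10.0) + (-6)×L_2(10.0) + (-9)×L_3(10.0) + 20×L_4(10.0)
P(10.0) = -6.502058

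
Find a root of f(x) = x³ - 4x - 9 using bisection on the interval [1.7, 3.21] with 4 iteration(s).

f(x) = x³ - 4x - 9
Initial interval: [1.7, 3.21]

Iteration 1:
  c_1 = (1.700000 + 3.210000)/2 = 2.455000
  f(c_1) = f(2.455000) = -4.023654
  f(a) × f(c) ≥ 0, new interval: [2.455000, 3.210000]
Iteration 2:
  c_2 = (2.455000 + 3.210000)/2 = 2.832500
  f(c_2) = f(2.832500) = 2.395307
  f(a) × f(c) < 0, new interval: [2.455000, 2.832500]
Iteration 3:
  c_3 = (2.455000 + 2.832500)/2 = 2.643750
  f(c_3) = f(2.643750) = -1.096737
  f(a) × f(c) ≥ 0, new interval: [2.643750, 2.832500]
Iteration 4:
  c_4 = (2.643750 + 2.832500)/2 = 2.738125
  f(c_4) = f(2.738125) = 0.576123
  f(a) × f(c) < 0, new interval: [2.643750, 2.738125]

After 4 iteration(s), the approximation is c_4 = 2.738125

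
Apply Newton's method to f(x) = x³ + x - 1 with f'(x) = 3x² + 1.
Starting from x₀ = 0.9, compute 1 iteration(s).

f(x) = x³ + x - 1
f'(x) = 3x² + 1
x₀ = 0.9

Newton-Raphson formula: x_{n+1} = x_n - f(x_n)/f'(x_n)

Iteration 1:
  f(0.900000) = 0.629000
  f'(0.900000) = 3.430000
  x_1 = 0.900000 - 0.629000/3.430000 = 0.716618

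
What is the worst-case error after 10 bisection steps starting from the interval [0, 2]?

Bisection error bound: |error| ≤ (b-a)/2^n
|error| ≤ (2 - 0)/2^10 = 2/2^10
|error| ≤ 0.0019531250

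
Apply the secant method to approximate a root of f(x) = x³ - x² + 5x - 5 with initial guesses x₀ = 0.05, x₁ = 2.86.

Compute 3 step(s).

f(x) = x³ - x² + 5x - 5
x₀ = 0.05, x₁ = 2.86

Secant formula: x_{n+1} = x_n - f(x_n)(x_n - x_{n-1})/(f(x_n) - f(x_{n-1}))

Iteration 1:
  f(0.050000) = -4.752375
  f(2.860000) = 24.514056
  x_2 = 2.860000 - 24.514056×(2.860000 - 0.050000)/(24.514056 - (-4.752375))
       = 0.506297
Iteration 2:
  f(2.860000) = 24.514056
  f(0.506297) = -2.595071
  x_3 = 0.506297 - (-2.595071)×(0.506297 - 2.860000)/(-2.595071 - 24.514056)
       = 0.731609
Iteration 3:
  f(0.506297) = -2.595071
  f(0.731609) = -1.485611
  x_4 = 0.731609 - (-1.485611)×(0.731609 - 0.506297)/(-1.485611 - (-2.595071))
       = 1.033312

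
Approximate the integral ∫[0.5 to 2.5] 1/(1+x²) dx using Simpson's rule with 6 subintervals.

f(x) = 1/(1+x²)
a = 0.5, b = 2.5, n = 6
h = (b - a)/n = 0.333333

Simpson's rule: (h/3)[f(x₀) + 4f(x₁) + 2f(x₂) + ... + f(xₙ)]

x_0 = 0.5000, f(x_0) = 0.800000, coefficient = 1
x_1 = 0.8333, f(x_1) = 0.590164, coefficient = 4
x_2 = 1.1667, f(x_2) = 0.423529, coefficient = 2
x_3 = 1.5000, f(x_3) = 0.307692, coefficient = 4
x_4 = 1.8333, f(x_4) = 0.229299, coefficient = 2
x_5 = 2.1667, f(x_5) = 0.175610, coefficient = 4
x_6 = 2.5000, f(x_6) = 0.137931, coefficient = 1

I ≈ (0.333333/3) × 6.537453 = 0.726384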